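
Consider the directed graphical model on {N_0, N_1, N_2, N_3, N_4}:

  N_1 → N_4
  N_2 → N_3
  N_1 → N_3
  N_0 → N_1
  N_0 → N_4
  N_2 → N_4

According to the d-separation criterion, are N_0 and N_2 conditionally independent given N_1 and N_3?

Enumerating the 4 paths from N_0 to N_2 and testing each for blocking by {N_1, N_3}:
  1. N_0 → N_1 → N_4 ← N_2 — N_1:chain[blocks]; N_4:collider[blocks] ⇒ blocked
  2. N_0 → N_1 → N_3 ← N_2 — N_1:chain[blocks]; N_3:collider[open] ⇒ blocked
  3. N_0 → N_4 ← N_2 — N_4:collider[blocks] ⇒ blocked
  4. N_0 → N_4 ← N_1 → N_3 ← N_2 — N_4:collider[blocks]; N_1:fork[blocks]; N_3:collider[open] ⇒ blocked
Since every path is blocked, d-separation holds.

Yes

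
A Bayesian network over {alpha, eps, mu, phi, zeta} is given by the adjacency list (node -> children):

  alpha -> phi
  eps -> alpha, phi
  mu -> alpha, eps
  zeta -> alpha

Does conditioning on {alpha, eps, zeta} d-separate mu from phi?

Yes

There are 4 undirected paths between mu and phi; checking each against the conditioning set {alpha, eps, zeta}:
  1. mu → eps → alpha → phi — eps:chain[blocks]; alpha:chain[blocks] ⇒ blocked
  2. mu → eps → phi — eps:chain[blocks] ⇒ blocked
  3. mu → alpha ← eps → phi — alpha:collider[open]; eps:fork[blocks] ⇒ blocked
  4. mu → alpha → phi — alpha:chain[blocks] ⇒ blocked
All paths are blocked; mu ⊥ phi | {alpha, eps, zeta} holds.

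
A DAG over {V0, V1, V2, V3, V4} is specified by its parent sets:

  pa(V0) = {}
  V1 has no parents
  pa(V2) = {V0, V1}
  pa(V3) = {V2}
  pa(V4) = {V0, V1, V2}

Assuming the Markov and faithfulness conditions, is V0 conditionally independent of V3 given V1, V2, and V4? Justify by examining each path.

Yes

We examine all 3 paths between V0 and V3:
Path 1: V0 → V4 ← V1 → V2 → V3
  V1 is a fork here and V1 is conditioned on, so the path is blocked at V1.
Path 2: V0 → V4 ← V2 → V3
  V2 is a fork here and V2 is conditioned on, so the path is blocked at V2.
Path 3: V0 → V2 → V3
  V2 is a chain here and V2 is conditioned on, so the path is blocked at V2.
Every path is blocked, so V0 and V3 are d-separated given {V1, V2, V4}.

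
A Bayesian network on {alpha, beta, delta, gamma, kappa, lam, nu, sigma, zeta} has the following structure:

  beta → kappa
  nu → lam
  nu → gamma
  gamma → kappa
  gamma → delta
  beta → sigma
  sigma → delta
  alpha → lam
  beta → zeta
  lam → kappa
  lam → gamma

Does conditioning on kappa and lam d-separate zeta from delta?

No — zeta and delta are not d-separated given {kappa, lam}.

We examine all 4 paths between zeta and delta:
Path 1: zeta ← beta → sigma → delta
  beta is a fork and beta is not conditioned on; sigma is a chain and sigma is not conditioned on — no node blocks this path, so it is active.
Path 2: zeta ← beta → kappa ← lam ← nu → gamma → delta
  lam is a chain here and lam is conditioned on, so the path is blocked at lam.
Path 3: zeta ← beta → kappa ← lam → gamma → delta
  lam is a fork here and lam is conditioned on, so the path is blocked at lam.
Path 4: zeta ← beta → kappa ← gamma → delta
  beta is a fork and beta is not conditioned on; kappa is a collider and kappa is conditioned on, which opens it; gamma is a fork and gamma is not conditioned on — no node blocks this path, so it is active.
At least one path is unblocked, so d-separation fails.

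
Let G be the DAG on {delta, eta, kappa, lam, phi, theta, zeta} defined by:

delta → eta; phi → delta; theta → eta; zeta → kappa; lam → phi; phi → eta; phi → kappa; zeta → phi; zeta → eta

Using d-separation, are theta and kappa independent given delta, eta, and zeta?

No

There are 6 undirected paths between theta and kappa; checking each against the conditioning set {delta, eta, zeta}:
Path 1: theta → eta ← delta ← phi ← zeta → kappa
  delta is a chain here and delta is conditioned on, so the path is blocked at delta.
Path 2: theta → eta ← delta ← phi → kappa
  delta is a chain here and delta is conditioned on, so the path is blocked at delta.
Path 3: theta → eta ← zeta → kappa
  zeta is a fork here and zeta is conditioned on, so the path is blocked at zeta.
Path 4: theta → eta ← zeta → phi → kappa
  zeta is a fork here and zeta is conditioned on, so the path is blocked at zeta.
Path 5: theta → eta ← phi ← zeta → kappa
  zeta is a fork here and zeta is conditioned on, so the path is blocked at zeta.
Path 6: theta → eta ← phi → kappa
  eta is a collider and eta is conditioned on, which opens it; phi is a fork and phi is not conditioned on — no node blocks this path, so it is active.
Since the path theta → eta ← phi → kappa is active, theta and kappa are not d-separated given {delta, eta, zeta}.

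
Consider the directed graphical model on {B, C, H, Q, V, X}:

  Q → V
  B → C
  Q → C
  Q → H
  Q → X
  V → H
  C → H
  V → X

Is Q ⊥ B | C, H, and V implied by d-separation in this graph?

No

There are 4 undirected paths between Q and B; checking each against the conditioning set {C, H, V}:
Path 1: Q → C ← B
  C is a collider and C is conditioned on, which opens it — no node blocks this path, so it is active.
Path 2: Q → X ← V → H ← C ← B
  X is a collider here and neither X nor any of its descendants is conditioned on, so the collider stays closed — the path is blocked at X.
Path 3: Q → V → H ← C ← B
  V is a chain here and V is conditioned on, so the path is blocked at V.
Path 4: Q → H ← C ← B
  C is a chain here and C is conditioned on, so the path is blocked at C.
Because an active path exists, Q and B are not d-separated.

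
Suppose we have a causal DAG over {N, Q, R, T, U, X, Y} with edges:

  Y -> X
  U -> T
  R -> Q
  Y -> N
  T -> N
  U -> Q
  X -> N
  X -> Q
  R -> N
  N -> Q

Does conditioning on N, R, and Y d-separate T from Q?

We examine all 5 paths between T and Q:
Path 1: T ← U → Q
  U is a fork and U is not conditioned on — no node blocks this path, so it is active.
Path 2: T → N ← R → Q
  R is a fork here and R is conditioned on, so the path is blocked at R.
Path 3: T → N → Q
  N is a chain here and N is conditioned on, so the path is blocked at N.
Path 4: T → N ← Y → X → Q
  Y is a fork here and Y is conditioned on, so the path is blocked at Y.
Path 5: T → N ← X → Q
  N is a collider and N is conditioned on, which opens it; X is a fork and X is not conditioned on — no node blocks this path, so it is active.
Because an active path exists, T and Q are not d-separated.

No — T and Q are not d-separated given {N, R, Y}.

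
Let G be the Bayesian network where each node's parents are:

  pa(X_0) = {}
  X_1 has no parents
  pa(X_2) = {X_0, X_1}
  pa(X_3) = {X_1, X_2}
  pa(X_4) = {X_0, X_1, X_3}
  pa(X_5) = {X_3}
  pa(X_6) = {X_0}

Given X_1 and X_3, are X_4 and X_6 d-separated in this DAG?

No

There are 5 undirected paths between X_4 and X_6; checking each against the conditioning set {X_1, X_3}:
Path 1: X_4 ← X_3 ← X_1 → X_2 ← X_0 → X_6
  X_3 is a chain here and X_3 is conditioned on, so the path is blocked at X_3.
Path 2: X_4 ← X_3 ← X_2 ← X_0 → X_6
  X_3 is a chain here and X_3 is conditioned on, so the path is blocked at X_3.
Path 3: X_4 ← X_1 → X_3 ← X_2 ← X_0 → X_6
  X_1 is a fork here and X_1 is conditioned on, so the path is blocked at X_1.
Path 4: X_4 ← X_1 → X_2 ← X_0 → X_6
  X_1 is a fork here and X_1 is conditioned on, so the path is blocked at X_1.
Path 5: X_4 ← X_0 → X_6
  X_0 is a fork and X_0 is not conditioned on — no node blocks this path, so it is active.
Since the path X_4 ← X_0 → X_6 is active, X_4 and X_6 are not d-separated given {X_1, X_3}.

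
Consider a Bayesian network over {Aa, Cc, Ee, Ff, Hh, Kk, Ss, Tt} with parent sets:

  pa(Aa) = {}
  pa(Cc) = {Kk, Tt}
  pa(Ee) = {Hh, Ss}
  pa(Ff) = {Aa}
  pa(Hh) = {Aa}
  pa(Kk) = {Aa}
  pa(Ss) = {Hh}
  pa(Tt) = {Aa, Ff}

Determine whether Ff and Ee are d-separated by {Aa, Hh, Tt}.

6 paths connect Ff and Ee; each must be blocked for d-separation to hold:
  1. Ff → Tt ← Aa → Hh → Ss → Ee — Tt:collider[open]; Aa:fork[blocks]; Hh:chain[blocks]; Ss:chain[open] ⇒ blocked
  2. Ff → Tt ← Aa → Hh → Ee — Tt:collider[open]; Aa:fork[blocks]; Hh:chain[blocks] ⇒ blocked
  3. Ff → Tt → Cc ← Kk ← Aa → Hh → Ss → Ee — Tt:chain[blocks]; Cc:collider[blocks]; Kk:chain[open]; Aa:fork[blocks]; Hh:chain[blocks]; Ss:chain[open] ⇒ blocked
  4. Ff → Tt → Cc ← Kk ← Aa → Hh → Ee — Tt:chain[blocks]; Cc:collider[blocks]; Kk:chain[open]; Aa:fork[blocks]; Hh:chain[blocks] ⇒ blocked
  5. Ff ← Aa → Hh → Ss → Ee — Aa:fork[blocks]; Hh:chain[blocks]; Ss:chain[open] ⇒ blocked
  6. Ff ← Aa → Hh → Ee — Aa:fork[blocks]; Hh:chain[blocks] ⇒ blocked
Every path is blocked, so Ff and Ee are d-separated given {Aa, Hh, Tt}.

Yes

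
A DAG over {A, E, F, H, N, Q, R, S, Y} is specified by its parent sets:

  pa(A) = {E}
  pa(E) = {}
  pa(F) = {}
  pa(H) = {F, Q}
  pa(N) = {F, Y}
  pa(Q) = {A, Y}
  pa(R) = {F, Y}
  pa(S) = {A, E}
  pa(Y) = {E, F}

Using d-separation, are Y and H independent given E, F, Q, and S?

6 paths connect Y and H; each must be blocked for d-separation to hold:
Path 1: Y → N ← F → H
  N is a collider here and neither N nor any of its descendants is conditioned on, so the collider stays closed — the path is blocked at N.
Path 2: Y → R ← F → H
  R is a collider here and neither R nor any of its descendants is conditioned on, so the collider stays closed — the path is blocked at R.
Path 3: Y → Q → H
  Q is a chain here and Q is conditioned on, so the path is blocked at Q.
Path 4: Y ← F → H
  F is a fork here and F is conditioned on, so the path is blocked at F.
Path 5: Y ← E → A → Q → H
  E is a fork here and E is conditioned on, so the path is blocked at E.
Path 6: Y ← E → S ← A → Q → H
  E is a fork here and E is conditioned on, so the path is blocked at E.
Every path is blocked, so Y and H are d-separated given {E, F, Q, S}.

Yes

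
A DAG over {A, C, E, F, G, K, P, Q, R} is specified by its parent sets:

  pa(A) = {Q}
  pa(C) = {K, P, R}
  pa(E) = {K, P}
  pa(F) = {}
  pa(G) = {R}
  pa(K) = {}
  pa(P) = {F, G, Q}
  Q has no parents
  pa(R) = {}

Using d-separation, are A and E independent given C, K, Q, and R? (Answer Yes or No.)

3 paths connect A and E; each must be blocked for d-separation to hold:
Path 1: A ← Q → P → C ← K → E
  Q is a fork here and Q is conditioned on, so the path is blocked at Q.
Path 2: A ← Q → P → E
  Q is a fork here and Q is conditioned on, so the path is blocked at Q.
Path 3: A ← Q → P ← G ← R → C ← K → E
  Q is a fork here and Q is conditioned on, so the path is blocked at Q.
Since every path is blocked, d-separation holds.

Yes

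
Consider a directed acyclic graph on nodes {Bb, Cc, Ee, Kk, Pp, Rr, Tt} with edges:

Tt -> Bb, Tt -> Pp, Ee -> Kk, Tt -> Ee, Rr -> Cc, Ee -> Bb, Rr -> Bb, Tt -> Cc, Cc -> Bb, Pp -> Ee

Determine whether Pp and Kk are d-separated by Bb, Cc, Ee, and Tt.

Yes

Enumerating the 5 paths from Pp to Kk and testing each for blocking by {Bb, Cc, Ee, Tt}:
  1. Pp ← Tt → Bb ← Ee → Kk — Tt:fork[blocks]; Bb:collider[open]; Ee:fork[blocks] ⇒ blocked
  2. Pp ← Tt → Ee → Kk — Tt:fork[blocks]; Ee:chain[blocks] ⇒ blocked
  3. Pp ← Tt → Cc → Bb ← Ee → Kk — Tt:fork[blocks]; Cc:chain[blocks]; Bb:collider[open]; Ee:fork[blocks] ⇒ blocked
  4. Pp ← Tt → Cc ← Rr → Bb ← Ee → Kk — Tt:fork[blocks]; Cc:collider[open]; Rr:fork[open]; Bb:collider[open]; Ee:fork[blocks] ⇒ blocked
  5. Pp → Ee → Kk — Ee:chain[blocks] ⇒ blocked
Since every path is blocked, d-separation holds.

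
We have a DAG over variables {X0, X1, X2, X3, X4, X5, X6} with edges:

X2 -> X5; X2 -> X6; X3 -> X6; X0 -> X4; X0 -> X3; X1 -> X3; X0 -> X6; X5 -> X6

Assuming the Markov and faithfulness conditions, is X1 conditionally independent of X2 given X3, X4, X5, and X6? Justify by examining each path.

No — X1 and X2 are not d-separated given {X3, X4, X5, X6}.

4 paths connect X1 and X2; each must be blocked for d-separation to hold:
  1. X1 → X3 ← X0 → X6 ← X5 ← X2 — X3:collider[open]; X0:fork[open]; X6:collider[open]; X5:chain[blocks] ⇒ blocked
  2. X1 → X3 ← X0 → X6 ← X2 — X3:collider[open]; X0:fork[open]; X6:collider[open] ⇒ active
  3. X1 → X3 → X6 ← X5 ← X2 — X3:chain[blocks]; X6:collider[open]; X5:chain[blocks] ⇒ blocked
  4. X1 → X3 → X6 ← X2 — X3:chain[blocks]; X6:collider[open] ⇒ blocked
Because an active path exists, X1 and X2 are not d-separated.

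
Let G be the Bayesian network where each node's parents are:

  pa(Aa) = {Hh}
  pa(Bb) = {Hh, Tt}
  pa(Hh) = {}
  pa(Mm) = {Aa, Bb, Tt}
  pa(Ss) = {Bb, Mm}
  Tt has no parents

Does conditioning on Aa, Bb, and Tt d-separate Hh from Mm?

Yes

There are 4 undirected paths between Hh and Mm; checking each against the conditioning set {Aa, Bb, Tt}:
Path 1: Hh → Bb ← Tt → Mm
  Tt is a fork here and Tt is conditioned on, so the path is blocked at Tt.
Path 2: Hh → Bb → Mm
  Bb is a chain here and Bb is conditioned on, so the path is blocked at Bb.
Path 3: Hh → Bb → Ss ← Mm
  Bb is a chain here and Bb is conditioned on, so the path is blocked at Bb.
Path 4: Hh → Aa → Mm
  Aa is a chain here and Aa is conditioned on, so the path is blocked at Aa.
Every path is blocked, so Hh and Mm are d-separated given {Aa, Bb, Tt}.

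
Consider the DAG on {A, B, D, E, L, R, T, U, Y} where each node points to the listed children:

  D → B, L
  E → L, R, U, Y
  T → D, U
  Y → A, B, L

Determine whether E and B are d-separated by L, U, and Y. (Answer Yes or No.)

No

We examine all 6 paths between E and B:
Path 1: E → U ← T → D → B
  U is a collider and U is conditioned on, which opens it; T is a fork and T is not conditioned on; D is a chain and D is not conditioned on — no node blocks this path, so it is active.
Path 2: E → U ← T → D → L ← Y → B
  Y is a fork here and Y is conditioned on, so the path is blocked at Y.
Path 3: E → L ← D → B
  L is a collider and L is conditioned on, which opens it; D is a fork and D is not conditioned on — no node blocks this path, so it is active.
Path 4: E → L ← Y → B
  Y is a fork here and Y is conditioned on, so the path is blocked at Y.
Path 5: E → Y → B
  Y is a chain here and Y is conditioned on, so the path is blocked at Y.
Path 6: E → Y → L ← D → B
  Y is a chain here and Y is conditioned on, so the path is blocked at Y.
Because an active path exists, E and B are not d-separated.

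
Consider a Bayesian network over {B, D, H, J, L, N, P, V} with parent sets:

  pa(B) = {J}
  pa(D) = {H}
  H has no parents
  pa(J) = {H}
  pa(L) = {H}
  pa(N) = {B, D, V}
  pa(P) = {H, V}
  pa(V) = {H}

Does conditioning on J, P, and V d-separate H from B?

Yes

4 paths connect H and B; each must be blocked for d-separation to hold:
Path 1: H → J → B
  J is a chain here and J is conditioned on, so the path is blocked at J.
Path 2: H → V → N ← B
  V is a chain here and V is conditioned on, so the path is blocked at V.
Path 3: H → P ← V → N ← B
  V is a fork here and V is conditioned on, so the path is blocked at V.
Path 4: H → D → N ← B
  N is a collider here and neither N nor any of its descendants is conditioned on, so the collider stays closed — the path is blocked at N.
Since every path is blocked, d-separation holds.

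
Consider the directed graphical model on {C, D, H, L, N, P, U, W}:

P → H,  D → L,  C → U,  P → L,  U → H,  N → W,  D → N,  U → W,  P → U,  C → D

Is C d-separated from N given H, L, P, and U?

No

6 paths connect C and N; each must be blocked for d-separation to hold:
  1. C → U ← P → L ← D → N — U:collider[open]; P:fork[blocks]; L:collider[open]; D:fork[open] ⇒ blocked
  2. C → U → W ← N — U:chain[blocks]; W:collider[blocks] ⇒ blocked
  3. C → U → H ← P → L ← D → N — U:chain[blocks]; H:collider[open]; P:fork[blocks]; L:collider[open]; D:fork[open] ⇒ blocked
  4. C → D → L ← P → U → W ← N — D:chain[open]; L:collider[open]; P:fork[blocks]; U:chain[blocks]; W:collider[blocks] ⇒ blocked
  5. C → D → L ← P → H ← U → W ← N — D:chain[open]; L:collider[open]; P:fork[blocks]; H:collider[open]; U:fork[blocks]; W:collider[blocks] ⇒ blocked
  6. C → D → N — D:chain[open] ⇒ active
Since the path C → D → N is active, C and N are not d-separated given {H, L, P, U}.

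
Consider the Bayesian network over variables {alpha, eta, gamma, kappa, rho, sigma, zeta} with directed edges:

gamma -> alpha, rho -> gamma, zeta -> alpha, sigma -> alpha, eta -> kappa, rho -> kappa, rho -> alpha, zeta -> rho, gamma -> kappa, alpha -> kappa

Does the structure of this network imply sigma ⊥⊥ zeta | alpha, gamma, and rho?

We examine all 6 paths between sigma and zeta:
  1. sigma → alpha ← rho ← zeta — alpha:collider[open]; rho:chain[blocks] ⇒ blocked
  2. sigma → alpha → kappa ← rho ← zeta — alpha:chain[blocks]; kappa:collider[blocks]; rho:chain[blocks] ⇒ blocked
  3. sigma → alpha → kappa ← gamma ← rho ← zeta — alpha:chain[blocks]; kappa:collider[blocks]; gamma:chain[blocks]; rho:chain[blocks] ⇒ blocked
  4. sigma → alpha ← zeta — alpha:collider[open] ⇒ active
  5. sigma → alpha ← gamma ← rho ← zeta — alpha:collider[open]; gamma:chain[blocks]; rho:chain[blocks] ⇒ blocked
  6. sigma → alpha ← gamma → kappa ← rho ← zeta — alpha:collider[open]; gamma:fork[blocks]; kappa:collider[blocks]; rho:chain[blocks] ⇒ blocked
At least one path is unblocked, so d-separation fails.

No — sigma and zeta are not d-separated given {alpha, gamma, rho}.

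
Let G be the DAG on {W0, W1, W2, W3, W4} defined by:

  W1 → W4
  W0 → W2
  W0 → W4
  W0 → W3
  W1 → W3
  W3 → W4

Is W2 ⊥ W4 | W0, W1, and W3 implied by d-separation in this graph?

Yes — W2 and W4 are d-separated given {W0, W1, W3}.

Enumerating the 3 paths from W2 to W4 and testing each for blocking by {W0, W1, W3}:
Path 1: W2 ← W0 → W4
  W0 is a fork here and W0 is conditioned on, so the path is blocked at W0.
Path 2: W2 ← W0 → W3 ← W1 → W4
  W0 is a fork here and W0 is conditioned on, so the path is blocked at W0.
Path 3: W2 ← W0 → W3 → W4
  W0 is a fork here and W0 is conditioned on, so the path is blocked at W0.
Since every path is blocked, d-separation holds.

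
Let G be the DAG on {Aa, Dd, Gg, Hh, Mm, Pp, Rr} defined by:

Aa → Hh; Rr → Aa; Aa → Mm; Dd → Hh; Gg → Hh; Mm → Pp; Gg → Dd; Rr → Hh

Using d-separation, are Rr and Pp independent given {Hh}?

No

2 paths connect Rr and Pp; each must be blocked for d-separation to hold:
  1. Rr → Aa → Mm → Pp — Aa:chain[open]; Mm:chain[open] ⇒ active
  2. Rr → Hh ← Aa → Mm → Pp — Hh:collider[open]; Aa:fork[open]; Mm:chain[open] ⇒ active
At least one path is unblocked, so d-separation fails.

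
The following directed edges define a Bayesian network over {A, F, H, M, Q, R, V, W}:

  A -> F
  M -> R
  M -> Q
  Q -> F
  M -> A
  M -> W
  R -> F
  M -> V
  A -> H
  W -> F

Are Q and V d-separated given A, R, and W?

No — Q and V are not d-separated given {A, R, W}.

Enumerating the 4 paths from Q to V and testing each for blocking by {A, R, W}:
  1. Q → F ← A ← M → V — F:collider[blocks]; A:chain[blocks]; M:fork[open] ⇒ blocked
  2. Q → F ← W ← M → V — F:collider[blocks]; W:chain[blocks]; M:fork[open] ⇒ blocked
  3. Q → F ← R ← M → V — F:collider[blocks]; R:chain[blocks]; M:fork[open] ⇒ blocked
  4. Q ← M → V — M:fork[open] ⇒ active
Since the path Q ← M → V is active, Q and V are not d-separated given {A, R, W}.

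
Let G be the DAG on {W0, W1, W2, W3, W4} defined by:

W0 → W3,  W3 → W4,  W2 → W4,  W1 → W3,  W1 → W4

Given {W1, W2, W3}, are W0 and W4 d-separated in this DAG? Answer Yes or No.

Yes

We examine all 2 paths between W0 and W4:
Path 1: W0 → W3 ← W1 → W4
  W1 is a fork here and W1 is conditioned on, so the path is blocked at W1.
Path 2: W0 → W3 → W4
  W3 is a chain here and W3 is conditioned on, so the path is blocked at W3.
Since every path is blocked, d-separation holds.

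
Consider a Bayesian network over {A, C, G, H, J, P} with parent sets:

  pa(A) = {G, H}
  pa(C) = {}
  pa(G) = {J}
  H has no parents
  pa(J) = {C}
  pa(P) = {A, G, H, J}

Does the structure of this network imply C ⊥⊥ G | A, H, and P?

No

4 paths connect C and G; each must be blocked for d-separation to hold:
  1. C → J → P ← H → A ← G — J:chain[open]; P:collider[open]; H:fork[blocks]; A:collider[open] ⇒ blocked
  2. C → J → P ← G — J:chain[open]; P:collider[open] ⇒ active
  3. C → J → P ← A ← G — J:chain[open]; P:collider[open]; A:chain[blocks] ⇒ blocked
  4. C → J → G — J:chain[open] ⇒ active
Because an active path exists, C and G are not d-separated.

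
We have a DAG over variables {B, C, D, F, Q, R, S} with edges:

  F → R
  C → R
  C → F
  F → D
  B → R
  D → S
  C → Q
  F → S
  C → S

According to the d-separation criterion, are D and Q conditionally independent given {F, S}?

6 paths connect D and Q; each must be blocked for d-separation to hold:
  1. D ← F ← C → Q — F:chain[blocks]; C:fork[open] ⇒ blocked
  2. D ← F → S ← C → Q — F:fork[blocks]; S:collider[open]; C:fork[open] ⇒ blocked
  3. D ← F → R ← C → Q — F:fork[blocks]; R:collider[blocks]; C:fork[open] ⇒ blocked
  4. D → S ← F ← C → Q — S:collider[open]; F:chain[blocks]; C:fork[open] ⇒ blocked
  5. D → S ← F → R ← C → Q — S:collider[open]; F:fork[blocks]; R:collider[blocks]; C:fork[open] ⇒ blocked
  6. D → S ← C → Q — S:collider[open]; C:fork[open] ⇒ active
At least one path is unblocked, so d-separation fails.

No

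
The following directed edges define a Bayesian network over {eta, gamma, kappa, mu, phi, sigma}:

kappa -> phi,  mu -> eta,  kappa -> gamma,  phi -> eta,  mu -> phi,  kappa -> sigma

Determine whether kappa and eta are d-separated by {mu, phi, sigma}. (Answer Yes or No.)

Yes

Enumerating the 2 paths from kappa to eta and testing each for blocking by {mu, phi, sigma}:
  1. kappa → phi ← mu → eta — phi:collider[open]; mu:fork[blocks] ⇒ blocked
  2. kappa → phi → eta — phi:chain[blocks] ⇒ blocked
Every path is blocked, so kappa and eta are d-separated given {mu, phi, sigma}.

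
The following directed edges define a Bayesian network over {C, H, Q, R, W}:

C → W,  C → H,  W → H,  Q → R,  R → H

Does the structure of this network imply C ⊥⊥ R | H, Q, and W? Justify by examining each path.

2 paths connect C and R; each must be blocked for d-separation to hold:
Path 1: C → H ← R
  H is a collider and H is conditioned on, which opens it — no node blocks this path, so it is active.
Path 2: C → W → H ← R
  W is a chain here and W is conditioned on, so the path is blocked at W.
At least one path is unblocked, so d-separation fails.

No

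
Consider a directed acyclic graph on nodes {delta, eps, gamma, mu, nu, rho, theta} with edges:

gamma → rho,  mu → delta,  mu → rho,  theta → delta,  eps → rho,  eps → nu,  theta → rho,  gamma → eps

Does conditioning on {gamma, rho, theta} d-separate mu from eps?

Enumerating the 4 paths from mu to eps and testing each for blocking by {gamma, rho, theta}:
Path 1: mu → rho ← gamma → eps
  gamma is a fork here and gamma is conditioned on, so the path is blocked at gamma.
Path 2: mu → rho ← eps
  rho is a collider and rho is conditioned on, which opens it — no node blocks this path, so it is active.
Path 3: mu → delta ← theta → rho ← gamma → eps
  delta is a collider here and neither delta nor any of its descendants is conditioned on, so the collider stays closed — the path is blocked at delta.
Path 4: mu → delta ← theta → rho ← eps
  delta is a collider here and neither delta nor any of its descendants is conditioned on, so the collider stays closed — the path is blocked at delta.
Since the path mu → rho ← eps is active, mu and eps are not d-separated given {gamma, rho, theta}.

No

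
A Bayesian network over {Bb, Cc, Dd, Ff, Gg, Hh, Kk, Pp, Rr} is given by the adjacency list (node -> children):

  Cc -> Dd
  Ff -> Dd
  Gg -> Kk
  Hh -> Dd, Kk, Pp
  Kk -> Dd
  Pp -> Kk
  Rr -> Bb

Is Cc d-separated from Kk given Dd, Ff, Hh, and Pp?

No — Cc and Kk are not d-separated given {Dd, Ff, Hh, Pp}.

3 paths connect Cc and Kk; each must be blocked for d-separation to hold:
Path 1: Cc → Dd ← Hh → Pp → Kk
  Hh is a fork here and Hh is conditioned on, so the path is blocked at Hh.
Path 2: Cc → Dd ← Hh → Kk
  Hh is a fork here and Hh is conditioned on, so the path is blocked at Hh.
Path 3: Cc → Dd ← Kk
  Dd is a collider and Dd is conditioned on, which opens it — no node blocks this path, so it is active.
Since the path Cc → Dd ← Kk is active, Cc and Kk are not d-separated given {Dd, Ff, Hh, Pp}.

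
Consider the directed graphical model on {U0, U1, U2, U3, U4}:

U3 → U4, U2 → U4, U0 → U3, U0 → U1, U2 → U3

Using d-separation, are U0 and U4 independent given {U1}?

No

We examine all 2 paths between U0 and U4:
  1. U0 → U3 ← U2 → U4 — U3:collider[blocks]; U2:fork[open] ⇒ blocked
  2. U0 → U3 → U4 — U3:chain[open] ⇒ active
At least one path is unblocked, so d-separation fails.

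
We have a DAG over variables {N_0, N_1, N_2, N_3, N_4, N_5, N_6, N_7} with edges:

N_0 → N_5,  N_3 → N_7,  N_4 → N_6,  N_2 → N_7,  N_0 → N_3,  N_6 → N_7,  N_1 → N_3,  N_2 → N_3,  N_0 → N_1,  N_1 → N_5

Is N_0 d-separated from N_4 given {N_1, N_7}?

Enumerating the 6 paths from N_0 to N_4 and testing each for blocking by {N_1, N_7}:
Path 1: N_0 → N_3 ← N_2 → N_7 ← N_6 ← N_4
  N_3 is a collider and its descendant N_7 is conditioned on, which opens it; N_2 is a fork and N_2 is not conditioned on; N_7 is a collider and N_7 is conditioned on, which opens it; N_6 is a chain and N_6 is not conditioned on — no node blocks this path, so it is active.
Path 2: N_0 → N_3 → N_7 ← N_6 ← N_4
  N_3 is a chain and N_3 is not conditioned on; N_7 is a collider and N_7 is conditioned on, which opens it; N_6 is a chain and N_6 is not conditioned on — no node blocks this path, so it is active.
Path 3: N_0 → N_1 → N_3 ← N_2 → N_7 ← N_6 ← N_4
  N_1 is a chain here and N_1 is conditioned on, so the path is blocked at N_1.
Path 4: N_0 → N_1 → N_3 → N_7 ← N_6 ← N_4
  N_1 is a chain here and N_1 is conditioned on, so the path is blocked at N_1.
Path 5: N_0 → N_5 ← N_1 → N_3 ← N_2 → N_7 ← N_6 ← N_4
  N_5 is a collider here and neither N_5 nor any of its descendants is conditioned on, so the collider stays closed — the path is blocked at N_5.
Path 6: N_0 → N_5 ← N_1 → N_3 → N_7 ← N_6 ← N_4
  N_5 is a collider here and neither N_5 nor any of its descendants is conditioned on, so the collider stays closed — the path is blocked at N_5.
At least one path is unblocked, so d-separation fails.

No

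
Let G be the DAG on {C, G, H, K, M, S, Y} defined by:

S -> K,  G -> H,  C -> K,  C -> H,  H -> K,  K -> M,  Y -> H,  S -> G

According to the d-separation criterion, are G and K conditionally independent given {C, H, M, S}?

There are 3 undirected paths between G and K; checking each against the conditioning set {C, H, M, S}:
  1. G → H → K — H:chain[blocks] ⇒ blocked
  2. G → H ← C → K — H:collider[open]; C:fork[blocks] ⇒ blocked
  3. G ← S → K — S:fork[blocks] ⇒ blocked
Every path is blocked, so G and K are d-separated given {C, H, M, S}.

Yes — G and K are d-separated given {C, H, M, S}.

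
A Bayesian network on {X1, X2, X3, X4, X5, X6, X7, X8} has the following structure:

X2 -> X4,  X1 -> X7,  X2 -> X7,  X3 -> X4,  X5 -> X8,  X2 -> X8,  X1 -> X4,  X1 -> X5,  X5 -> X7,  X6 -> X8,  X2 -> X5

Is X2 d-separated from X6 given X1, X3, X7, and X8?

We examine all 6 paths between X2 and X6:
Path 1: X2 → X7 ← X1 → X5 → X8 ← X6
  X1 is a fork here and X1 is conditioned on, so the path is blocked at X1.
Path 2: X2 → X7 ← X5 → X8 ← X6
  X7 is a collider and X7 is conditioned on, which opens it; X5 is a fork and X5 is not conditioned on; X8 is a collider and X8 is conditioned on, which opens it — no node blocks this path, so it is active.
Path 3: X2 → X8 ← X6
  X8 is a collider and X8 is conditioned on, which opens it — no node blocks this path, so it is active.
Path 4: X2 → X4 ← X1 → X7 ← X5 → X8 ← X6
  X4 is a collider here and neither X4 nor any of its descendants is conditioned on, so the collider stays closed — the path is blocked at X4.
Path 5: X2 → X4 ← X1 → X5 → X8 ← X6
  X4 is a collider here and neither X4 nor any of its descendants is conditioned on, so the collider stays closed — the path is blocked at X4.
Path 6: X2 → X5 → X8 ← X6
  X5 is a chain and X5 is not conditioned on; X8 is a collider and X8 is conditioned on, which opens it — no node blocks this path, so it is active.
At least one path is unblocked, so d-separation fails.

No — X2 and X6 are not d-separated given {X1, X3, X7, X8}.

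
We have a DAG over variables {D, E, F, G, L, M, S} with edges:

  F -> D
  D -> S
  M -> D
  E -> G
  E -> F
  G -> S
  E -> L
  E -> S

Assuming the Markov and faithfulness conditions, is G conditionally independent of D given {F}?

Yes

Enumerating the 4 paths from G to D and testing each for blocking by {F}:
Path 1: G ← E → F → D
  F is a chain here and F is conditioned on, so the path is blocked at F.
Path 2: G ← E → S ← D
  S is a collider here and neither S nor any of its descendants is conditioned on, so the collider stays closed — the path is blocked at S.
Path 3: G → S ← D
  S is a collider here and neither S nor any of its descendants is conditioned on, so the collider stays closed — the path is blocked at S.
Path 4: G → S ← E → F → D
  S is a collider here and neither S nor any of its descendants is conditioned on, so the collider stays closed — the path is blocked at S.
All paths are blocked; G ⊥ D | {F} holds.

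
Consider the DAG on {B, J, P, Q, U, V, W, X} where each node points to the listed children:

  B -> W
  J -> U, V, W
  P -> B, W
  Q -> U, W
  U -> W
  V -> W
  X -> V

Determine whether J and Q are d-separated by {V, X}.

Yes — J and Q are d-separated given {V, X}.

There are 6 undirected paths between J and Q; checking each against the conditioning set {V, X}:
Path 1: J → V → W ← Q
  V is a chain here and V is conditioned on, so the path is blocked at V.
Path 2: J → V → W ← U ← Q
  V is a chain here and V is conditioned on, so the path is blocked at V.
Path 3: J → W ← Q
  W is a collider here and neither W nor any of its descendants is conditioned on, so the collider stays closed — the path is blocked at W.
Path 4: J → W ← U ← Q
  W is a collider here and neither W nor any of its descendants is conditioned on, so the collider stays closed — the path is blocked at W.
Path 5: J → U → W ← Q
  W is a collider here and neither W nor any of its descendants is conditioned on, so the collider stays closed — the path is blocked at W.
Path 6: J → U ← Q
  U is a collider here and neither U nor any of its descendants is conditioned on, so the collider stays closed — the path is blocked at U.
Since every path is blocked, d-separation holds.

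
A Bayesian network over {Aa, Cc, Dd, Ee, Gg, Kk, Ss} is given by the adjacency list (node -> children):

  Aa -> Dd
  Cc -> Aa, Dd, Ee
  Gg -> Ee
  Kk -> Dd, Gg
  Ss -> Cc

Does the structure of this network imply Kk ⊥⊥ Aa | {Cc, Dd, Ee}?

No — Kk and Aa are not d-separated given {Cc, Dd, Ee}.

There are 4 undirected paths between Kk and Aa; checking each against the conditioning set {Cc, Dd, Ee}:
Path 1: Kk → Gg → Ee ← Cc → Dd ← Aa
  Cc is a fork here and Cc is conditioned on, so the path is blocked at Cc.
Path 2: Kk → Gg → Ee ← Cc → Aa
  Cc is a fork here and Cc is conditioned on, so the path is blocked at Cc.
Path 3: Kk → Dd ← Cc → Aa
  Cc is a fork here and Cc is conditioned on, so the path is blocked at Cc.
Path 4: Kk → Dd ← Aa
  Dd is a collider and Dd is conditioned on, which opens it — no node blocks this path, so it is active.
Because an active path exists, Kk and Aa are not d-separated.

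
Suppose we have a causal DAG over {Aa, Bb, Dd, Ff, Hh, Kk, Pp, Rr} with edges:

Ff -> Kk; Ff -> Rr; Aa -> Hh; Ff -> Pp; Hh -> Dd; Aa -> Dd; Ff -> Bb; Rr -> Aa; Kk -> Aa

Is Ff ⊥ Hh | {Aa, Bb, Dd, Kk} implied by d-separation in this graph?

We examine all 4 paths between Ff and Hh:
  1. Ff → Kk → Aa → Hh — Kk:chain[blocks]; Aa:chain[blocks] ⇒ blocked
  2. Ff → Kk → Aa → Dd ← Hh — Kk:chain[blocks]; Aa:chain[blocks]; Dd:collider[open] ⇒ blocked
  3. Ff → Rr → Aa → Hh — Rr:chain[open]; Aa:chain[blocks] ⇒ blocked
  4. Ff → Rr → Aa → Dd ← Hh — Rr:chain[open]; Aa:chain[blocks]; Dd:collider[open] ⇒ blocked
All paths are blocked; Ff ⊥ Hh | {Aa, Bb, Dd, Kk} holds.

Yes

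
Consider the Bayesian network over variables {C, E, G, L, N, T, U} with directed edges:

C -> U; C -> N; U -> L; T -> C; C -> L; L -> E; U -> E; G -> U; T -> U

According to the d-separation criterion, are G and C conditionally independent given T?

Yes

Enumerating the 4 paths from G to C and testing each for blocking by {T}:
Path 1: G → U ← T → C
  U is a collider here and neither U nor any of its descendants is conditioned on, so the collider stays closed — the path is blocked at U.
Path 2: G → U → L ← C
  L is a collider here and neither L nor any of its descendants is conditioned on, so the collider stays closed — the path is blocked at L.
Path 3: G → U → E ← L ← C
  E is a collider here and neither E nor any of its descendants is conditioned on, so the collider stays closed — the path is blocked at E.
Path 4: G → U ← C
  U is a collider here and neither U nor any of its descendants is conditioned on, so the collider stays closed — the path is blocked at U.
All paths are blocked; G ⊥ C | {T} holds.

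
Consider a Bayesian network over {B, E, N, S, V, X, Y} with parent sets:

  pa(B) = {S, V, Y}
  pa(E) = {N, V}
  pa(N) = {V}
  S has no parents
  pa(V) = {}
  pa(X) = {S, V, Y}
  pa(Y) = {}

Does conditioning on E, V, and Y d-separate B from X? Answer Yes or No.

No

3 paths connect B and X; each must be blocked for d-separation to hold:
  1. B ← V → X — V:fork[blocks] ⇒ blocked
  2. B ← S → X — S:fork[open] ⇒ active
  3. B ← Y → X — Y:fork[blocks] ⇒ blocked
At least one path is unblocked, so d-separation fails.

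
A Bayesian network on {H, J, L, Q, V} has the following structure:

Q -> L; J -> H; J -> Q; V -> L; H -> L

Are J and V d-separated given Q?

There are 2 undirected paths between J and V; checking each against the conditioning set {Q}:
Path 1: J → Q → L ← V
  Q is a chain here and Q is conditioned on, so the path is blocked at Q.
Path 2: J → H → L ← V
  L is a collider here and neither L nor any of its descendants is conditioned on, so the collider stays closed — the path is blocked at L.
All paths are blocked; J ⊥ V | {Q} holds.

Yes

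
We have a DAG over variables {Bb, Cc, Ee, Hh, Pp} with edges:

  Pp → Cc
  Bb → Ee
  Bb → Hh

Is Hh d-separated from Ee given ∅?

The only undirected path from Hh to Ee is:
Path 1: Hh ← Bb → Ee
  Bb is a fork and Bb is not conditioned on — no node blocks this path, so it is active.
At least one path is unblocked, so d-separation fails.

No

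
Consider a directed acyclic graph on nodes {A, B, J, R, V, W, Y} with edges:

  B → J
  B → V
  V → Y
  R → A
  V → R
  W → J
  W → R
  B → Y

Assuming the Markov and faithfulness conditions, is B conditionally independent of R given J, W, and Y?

No — B and R are not d-separated given {J, W, Y}.

There are 3 undirected paths between B and R; checking each against the conditioning set {J, W, Y}:
  1. B → V → R — V:chain[open] ⇒ active
  2. B → Y ← V → R — Y:collider[open]; V:fork[open] ⇒ active
  3. B → J ← W → R — J:collider[open]; W:fork[blocks] ⇒ blocked
Since the path B → V → R is active, B and R are not d-separated given {J, W, Y}.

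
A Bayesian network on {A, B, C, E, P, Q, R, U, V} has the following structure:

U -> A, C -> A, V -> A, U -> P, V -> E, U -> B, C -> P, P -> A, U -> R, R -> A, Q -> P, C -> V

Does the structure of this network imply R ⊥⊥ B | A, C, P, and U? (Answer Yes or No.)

Yes

We examine all 5 paths between R and B:
  1. R ← U → B — U:fork[blocks] ⇒ blocked
  2. R → A ← U → B — A:collider[open]; U:fork[blocks] ⇒ blocked
  3. R → A ← C → P ← U → B — A:collider[open]; C:fork[blocks]; P:collider[open]; U:fork[blocks] ⇒ blocked
  4. R → A ← V ← C → P ← U → B — A:collider[open]; V:chain[open]; C:fork[blocks]; P:collider[open]; U:fork[blocks] ⇒ blocked
  5. R → A ← P ← U → B — A:collider[open]; P:chain[blocks]; U:fork[blocks] ⇒ blocked
Since every path is blocked, d-separation holds.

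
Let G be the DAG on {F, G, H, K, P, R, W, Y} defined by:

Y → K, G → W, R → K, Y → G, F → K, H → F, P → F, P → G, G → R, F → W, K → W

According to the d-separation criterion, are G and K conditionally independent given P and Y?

6 paths connect G and K; each must be blocked for d-separation to hold:
Path 1: G ← P → F → W ← K
  P is a fork here and P is conditioned on, so the path is blocked at P.
Path 2: G ← P → F → K
  P is a fork here and P is conditioned on, so the path is blocked at P.
Path 3: G → W ← F → K
  W is a collider here and neither W nor any of its descendants is conditioned on, so the collider stays closed — the path is blocked at W.
Path 4: G → W ← K
  W is a collider here and neither W nor any of its descendants is conditioned on, so the collider stays closed — the path is blocked at W.
Path 5: G → R → K
  R is a chain and R is not conditioned on — no node blocks this path, so it is active.
Path 6: G ← Y → K
  Y is a fork here and Y is conditioned on, so the path is blocked at Y.
Because an active path exists, G and K are not d-separated.

No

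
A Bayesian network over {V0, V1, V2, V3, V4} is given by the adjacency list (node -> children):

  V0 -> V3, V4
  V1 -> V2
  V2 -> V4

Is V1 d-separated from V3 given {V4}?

There is one path between V1 and V3:
  1. V1 → V2 → V4 ← V0 → V3 — V2:chain[open]; V4:collider[open]; V0:fork[open] ⇒ active
At least one path is unblocked, so d-separation fails.

No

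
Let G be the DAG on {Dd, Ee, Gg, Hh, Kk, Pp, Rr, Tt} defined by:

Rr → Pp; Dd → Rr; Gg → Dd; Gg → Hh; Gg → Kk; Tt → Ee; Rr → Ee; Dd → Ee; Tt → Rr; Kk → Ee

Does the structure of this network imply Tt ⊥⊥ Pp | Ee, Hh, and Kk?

We examine all 4 paths between Tt and Pp:
Path 1: Tt → Ee ← Rr → Pp
  Ee is a collider and Ee is conditioned on, which opens it; Rr is a fork and Rr is not conditioned on — no node blocks this path, so it is active.
Path 2: Tt → Ee ← Dd → Rr → Pp
  Ee is a collider and Ee is conditioned on, which opens it; Dd is a fork and Dd is not conditioned on; Rr is a chain and Rr is not conditioned on — no node blocks this path, so it is active.
Path 3: Tt → Ee ← Kk ← Gg → Dd → Rr → Pp
  Kk is a chain here and Kk is conditioned on, so the path is blocked at Kk.
Path 4: Tt → Rr → Pp
  Rr is a chain and Rr is not conditioned on — no node blocks this path, so it is active.
Because an active path exists, Tt and Pp are not d-separated.

No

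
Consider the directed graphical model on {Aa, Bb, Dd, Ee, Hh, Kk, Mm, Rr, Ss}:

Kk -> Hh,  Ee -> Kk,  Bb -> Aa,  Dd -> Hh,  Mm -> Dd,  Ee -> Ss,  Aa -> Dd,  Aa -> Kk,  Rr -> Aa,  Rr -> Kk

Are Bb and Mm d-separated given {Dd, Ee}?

3 paths connect Bb and Mm; each must be blocked for d-separation to hold:
Path 1: Bb → Aa ← Rr → Kk → Hh ← Dd ← Mm
  Hh is a collider here and neither Hh nor any of its descendants is conditioned on, so the collider stays closed — the path is blocked at Hh.
Path 2: Bb → Aa → Dd ← Mm
  Aa is a chain and Aa is not conditioned on; Dd is a collider and Dd is conditioned on, which opens it — no node blocks this path, so it is active.
Path 3: Bb → Aa → Kk → Hh ← Dd ← Mm
  Hh is a collider here and neither Hh nor any of its descendants is conditioned on, so the collider stays closed — the path is blocked at Hh.
At least one path is unblocked, so d-separation fails.

No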